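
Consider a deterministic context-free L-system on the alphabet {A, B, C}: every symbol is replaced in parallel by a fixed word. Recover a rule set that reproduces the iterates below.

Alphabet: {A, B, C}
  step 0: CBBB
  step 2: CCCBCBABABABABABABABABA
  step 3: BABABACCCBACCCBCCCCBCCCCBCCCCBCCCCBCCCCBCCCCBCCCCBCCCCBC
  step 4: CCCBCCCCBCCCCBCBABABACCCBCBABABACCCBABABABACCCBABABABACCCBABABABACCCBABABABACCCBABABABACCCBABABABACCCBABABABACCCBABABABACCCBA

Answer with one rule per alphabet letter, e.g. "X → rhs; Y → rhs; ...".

  step 3 ⇒ step 4: BABABACCCBACCCBCCCCBCCCCBCCCCBCCCCBCCCCBCCCCBCCCCBCCCCBC ⇒ CCC·BC·CCC·BC·CCC·BC·BA·BA·BA·CCC·BC·BA·BA·BA·CCC·BA·BA·BA·BA·CCC·BA·BA·BA·BA·CCC·BA·BA·BA·BA·CCC·BA·BA·BA·BA·CCC·BA·BA·BA·BA·CCC·BA·BA·BA·BA·CCC·BA·BA·BA·BA·CCC·BA·BA·BA·BA·CCC·BA
    A ↦ BC
    B ↦ CCC
    C ↦ BA

A->BC, B->CCC, C->BA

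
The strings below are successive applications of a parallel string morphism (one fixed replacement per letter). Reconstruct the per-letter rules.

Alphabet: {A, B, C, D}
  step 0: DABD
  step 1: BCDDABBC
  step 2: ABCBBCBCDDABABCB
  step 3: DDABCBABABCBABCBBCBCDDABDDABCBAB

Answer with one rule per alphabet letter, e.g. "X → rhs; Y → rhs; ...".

A->DD, B->AB, C->CB, D->BC

  step 2 ⇒ step 3: ABCBBCBCDDABABCB ⇒ DD·AB·CB·AB·AB·CB·AB·CB·BC·BC·DD·AB·DD·AB·CB·AB
    A ↦ DD
    B ↦ AB
    C ↦ CB
    D ↦ BC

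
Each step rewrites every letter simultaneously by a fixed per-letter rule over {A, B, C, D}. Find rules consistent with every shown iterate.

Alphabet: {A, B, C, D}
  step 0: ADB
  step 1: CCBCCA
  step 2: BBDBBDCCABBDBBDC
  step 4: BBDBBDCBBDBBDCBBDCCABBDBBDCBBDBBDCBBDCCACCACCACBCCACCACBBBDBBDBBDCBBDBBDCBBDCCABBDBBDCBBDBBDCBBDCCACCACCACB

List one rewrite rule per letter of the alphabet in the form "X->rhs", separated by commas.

  step 1 ⇒ step 2: CCBCCA ⇒ BBD·BBD·CCA·BBD·BBD·C
    A ↦ C
    B ↦ CCA
    C ↦ BBD
  step 0 ⇒ step 1: ADB ⇒ C·CB·CCA
    D ↦ CB

A->C, B->CCA, C->BBD, D->CB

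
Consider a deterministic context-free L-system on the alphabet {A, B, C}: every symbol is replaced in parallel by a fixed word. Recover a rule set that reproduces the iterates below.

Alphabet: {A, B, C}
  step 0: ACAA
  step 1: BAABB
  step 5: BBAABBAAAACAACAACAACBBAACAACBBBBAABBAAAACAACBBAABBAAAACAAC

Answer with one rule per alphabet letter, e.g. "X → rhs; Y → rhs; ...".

A->B, B->AAC, C->AA

  step 0 ⇒ step 1: ACAA ⇒ B·AA·B·B
    A ↦ B
    C ↦ AA
    B ↦ AAC  (constrained at step 1)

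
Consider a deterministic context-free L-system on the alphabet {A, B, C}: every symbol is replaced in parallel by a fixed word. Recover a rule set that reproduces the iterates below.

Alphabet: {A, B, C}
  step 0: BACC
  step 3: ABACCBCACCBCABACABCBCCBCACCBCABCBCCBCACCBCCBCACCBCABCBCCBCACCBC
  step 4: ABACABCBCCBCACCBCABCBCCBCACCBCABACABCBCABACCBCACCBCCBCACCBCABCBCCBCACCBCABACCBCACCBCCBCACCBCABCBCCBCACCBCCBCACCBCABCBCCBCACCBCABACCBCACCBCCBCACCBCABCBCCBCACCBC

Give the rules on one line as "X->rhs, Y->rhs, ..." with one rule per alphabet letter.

A->AB, B->AC, C->CBC

  step 3 ⇒ step 4: ABACCBCACCBCABACABCBCCBCACCBCABCBCCBCACCBCCBCACCBCABCBCCBCACCBC ⇒ AB·AC·AB·CBC·CBC·AC·CBC·AB·CBC·CBC·AC·CBC·AB·AC·AB·CBC·AB·AC·CBC·AC·CBC·CBC·AC·CBC·AB·CBC·CBC·AC·CBC·AB·AC·CBC·AC·CBC·CBC·AC·CBC·AB·CBC·CBC·AC·CBC·CBC·AC·CBC·AB·CBC·CBC·AC·CBC·AB·AC·CBC·AC·CBC·CBC·AC·CBC·AB·CBC·CBC·AC·CBC
    A ↦ AB
    B ↦ AC
    C ↦ CBC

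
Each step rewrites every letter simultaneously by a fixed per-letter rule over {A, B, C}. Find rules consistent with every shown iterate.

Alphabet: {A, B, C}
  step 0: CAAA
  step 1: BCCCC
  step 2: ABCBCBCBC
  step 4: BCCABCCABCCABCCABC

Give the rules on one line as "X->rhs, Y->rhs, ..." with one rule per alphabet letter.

A->C, B->A, C->BC

  step 1 ⇒ step 2: BCCCC ⇒ A·BC·BC·BC·BC
    B ↦ A
    C ↦ BC
  step 0 ⇒ step 1: CAAA ⇒ BC·C·C·C
    A ↦ C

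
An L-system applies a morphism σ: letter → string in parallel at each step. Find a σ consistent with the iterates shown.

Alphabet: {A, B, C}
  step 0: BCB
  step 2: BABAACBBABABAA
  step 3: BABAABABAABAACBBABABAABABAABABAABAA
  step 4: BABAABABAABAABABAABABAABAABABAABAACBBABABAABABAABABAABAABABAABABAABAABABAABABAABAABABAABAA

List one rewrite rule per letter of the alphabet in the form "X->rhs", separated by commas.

A->BAA, B->BA, C->CB

  step 3 ⇒ step 4: BABAABABAABAACBBABABAABABAABABAABAA ⇒ BA·BAA·BA·BAA·BAA·BA·BAA·BA·BAA·BAA·BA·BAA·BAA·CB·BA·BA·BAA·BA·BAA·BA·BAA·BAA·BA·BAA·BA·BAA·BAA·BA·BAA·BA·BAA·BAA·BA·BAA·BAA
    A ↦ BAA
    B ↦ BA
    C ↦ CB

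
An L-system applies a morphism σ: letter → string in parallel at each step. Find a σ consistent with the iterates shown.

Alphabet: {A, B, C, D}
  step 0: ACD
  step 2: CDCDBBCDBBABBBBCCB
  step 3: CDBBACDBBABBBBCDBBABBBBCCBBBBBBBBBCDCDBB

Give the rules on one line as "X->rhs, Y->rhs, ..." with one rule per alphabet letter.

A->CCB, B->BB, C->CD, D->BBA

  step 2 ⇒ step 3: CDCDBBCDBBABBBBCCB ⇒ CD·BBA·CD·BBA·BB·BB·CD·BBA·BB·BB·CCB·BB·BB·BB·BB·CD·CD·BB
    A ↦ CCB
    B ↦ BB
    C ↦ CD
    D ↦ BBA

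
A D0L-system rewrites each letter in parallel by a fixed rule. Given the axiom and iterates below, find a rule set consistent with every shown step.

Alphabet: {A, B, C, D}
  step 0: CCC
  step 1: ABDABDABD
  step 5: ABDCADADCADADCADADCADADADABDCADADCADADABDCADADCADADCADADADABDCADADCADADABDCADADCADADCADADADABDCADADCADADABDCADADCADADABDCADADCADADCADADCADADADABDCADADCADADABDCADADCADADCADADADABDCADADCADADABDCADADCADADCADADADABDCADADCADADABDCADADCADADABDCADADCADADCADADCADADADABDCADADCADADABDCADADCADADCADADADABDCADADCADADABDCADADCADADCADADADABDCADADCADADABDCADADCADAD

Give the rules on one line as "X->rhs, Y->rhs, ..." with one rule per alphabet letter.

A->CAD, B->AD, C->ABD, D->AD

  step 0 ⇒ step 1: CCC ⇒ ABD·ABD·ABD
    C ↦ ABD
    A ↦ CAD  (constrained at step 1)
    B ↦ AD  (constrained at step 1)
    D ↦ AD  (constrained at step 1)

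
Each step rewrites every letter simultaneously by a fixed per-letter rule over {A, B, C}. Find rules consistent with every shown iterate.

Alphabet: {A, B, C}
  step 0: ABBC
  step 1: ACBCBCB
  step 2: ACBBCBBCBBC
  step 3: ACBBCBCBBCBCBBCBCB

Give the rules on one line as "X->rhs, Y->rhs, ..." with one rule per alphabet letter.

A->AC, B->BC, C->B

  step 2 ⇒ step 3: ACBBCBBCBBC ⇒ AC·B·BC·BC·B·BC·BC·B·BC·BC·B
    A ↦ AC
    B ↦ BC
    C ↦ B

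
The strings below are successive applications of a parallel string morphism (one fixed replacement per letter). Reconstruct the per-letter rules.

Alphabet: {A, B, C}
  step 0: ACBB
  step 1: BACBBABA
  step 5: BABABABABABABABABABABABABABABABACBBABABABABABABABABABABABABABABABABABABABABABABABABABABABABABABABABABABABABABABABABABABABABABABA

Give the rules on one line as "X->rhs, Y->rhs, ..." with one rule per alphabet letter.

  step 0 ⇒ step 1: ACBB ⇒ BA·CB·BA·BA
    A ↦ BA
    B ↦ BA
    C ↦ CB

A->BA, B->BA, C->CB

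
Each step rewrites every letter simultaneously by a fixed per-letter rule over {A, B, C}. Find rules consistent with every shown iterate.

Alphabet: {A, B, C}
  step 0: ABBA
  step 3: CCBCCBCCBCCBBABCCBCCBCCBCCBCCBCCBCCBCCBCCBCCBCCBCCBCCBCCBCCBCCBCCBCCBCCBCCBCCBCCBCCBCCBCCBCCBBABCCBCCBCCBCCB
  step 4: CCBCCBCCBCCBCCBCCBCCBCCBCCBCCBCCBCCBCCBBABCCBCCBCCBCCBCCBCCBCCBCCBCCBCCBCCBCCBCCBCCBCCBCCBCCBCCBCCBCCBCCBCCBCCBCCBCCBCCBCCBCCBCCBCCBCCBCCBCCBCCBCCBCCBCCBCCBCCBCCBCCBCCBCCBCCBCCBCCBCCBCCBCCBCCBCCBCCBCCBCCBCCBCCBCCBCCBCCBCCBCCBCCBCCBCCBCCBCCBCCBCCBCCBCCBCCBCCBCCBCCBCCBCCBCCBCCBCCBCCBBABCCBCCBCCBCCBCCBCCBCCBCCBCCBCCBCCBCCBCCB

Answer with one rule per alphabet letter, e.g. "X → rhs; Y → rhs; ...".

A->BAB, B->CCB, C->CCB

  step 3 ⇒ step 4: CCBCCBCCBCCBBABCCBCCBCCBCCBCCBCCBCCBCCBCCBCCBCCBCCBCCBCCBCCBCCBCCBCCBCCBCCBCCBCCBCCBCCBCCBCCBBABCCBCCBCCBCCB ⇒ CCB·CCB·CCB·CCB·CCB·CCB·CCB·CCB·CCB·CCB·CCB·CCB·CCB·BAB·CCB·CCB·CCB·CCB·CCB·CCB·CCB·CCB·CCB·CCB·CCB·CCB·CCB·CCB·CCB·CCB·CCB·CCB·CCB·CCB·CCB·CCB·CCB·CCB·CCB·CCB·CCB·CCB·CCB·CCB·CCB·CCB·CCB·CCB·CCB·CCB·CCB·CCB·CCB·CCB·CCB·CCB·CCB·CCB·CCB·CCB·CCB·CCB·CCB·CCB·CCB·CCB·CCB·CCB·CCB·CCB·CCB·CCB·CCB·CCB·CCB·CCB·CCB·CCB·CCB·CCB·CCB·CCB·CCB·CCB·CCB·CCB·CCB·CCB·CCB·CCB·CCB·CCB·CCB·CCB·BAB·CCB·CCB·CCB·CCB·CCB·CCB·CCB·CCB·CCB·CCB·CCB·CCB·CCB
    A ↦ BAB
    B ↦ CCB
    C ↦ CCB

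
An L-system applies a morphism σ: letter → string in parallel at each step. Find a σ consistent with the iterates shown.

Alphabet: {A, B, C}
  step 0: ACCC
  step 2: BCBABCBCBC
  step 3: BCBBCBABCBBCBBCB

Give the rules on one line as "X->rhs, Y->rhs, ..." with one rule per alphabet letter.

A->BA, B->BC, C->B

  step 2 ⇒ step 3: BCBABCBCBC ⇒ BC·B·BC·BA·BC·B·BC·B·BC·B
    A ↦ BA
    B ↦ BC
    C ↦ B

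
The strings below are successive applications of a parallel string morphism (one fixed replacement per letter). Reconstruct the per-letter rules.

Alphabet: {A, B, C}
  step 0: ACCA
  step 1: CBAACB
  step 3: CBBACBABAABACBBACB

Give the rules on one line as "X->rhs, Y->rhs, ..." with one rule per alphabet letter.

  step 0 ⇒ step 1: ACCA ⇒ CB·A·A·CB
    A ↦ CB
    C ↦ A
    B ↦ BA  (constrained at step 1)

A->CB, B->BA, C->A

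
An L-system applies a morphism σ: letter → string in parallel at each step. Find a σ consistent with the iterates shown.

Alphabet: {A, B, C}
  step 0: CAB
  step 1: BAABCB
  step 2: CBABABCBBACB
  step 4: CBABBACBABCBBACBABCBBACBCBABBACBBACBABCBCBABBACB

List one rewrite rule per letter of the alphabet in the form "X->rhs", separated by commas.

A->AB, B->CB, C->BA

  step 1 ⇒ step 2: BAABCB ⇒ CB·AB·AB·CB·BA·CB
    A ↦ AB
    B ↦ CB
    C ↦ BA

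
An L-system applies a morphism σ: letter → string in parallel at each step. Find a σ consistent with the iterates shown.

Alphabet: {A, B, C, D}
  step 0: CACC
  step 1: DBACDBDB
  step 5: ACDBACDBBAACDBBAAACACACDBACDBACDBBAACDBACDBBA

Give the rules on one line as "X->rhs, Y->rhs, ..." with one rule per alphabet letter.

  step 0 ⇒ step 1: CACC ⇒ DB·AC·DB·DB
    A ↦ AC
    C ↦ DB
    B ↦ A  (constrained at step 1)
    D ↦ B  (constrained at step 1)

A->AC, B->A, C->DB, D->B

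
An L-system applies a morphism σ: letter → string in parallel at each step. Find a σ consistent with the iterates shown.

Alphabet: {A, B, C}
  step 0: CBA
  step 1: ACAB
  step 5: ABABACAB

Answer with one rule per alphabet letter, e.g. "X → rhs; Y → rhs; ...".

A->B, B->A, C->AC

  step 0 ⇒ step 1: CBA ⇒ AC·A·B
    A ↦ B
    B ↦ A
    C ↦ AC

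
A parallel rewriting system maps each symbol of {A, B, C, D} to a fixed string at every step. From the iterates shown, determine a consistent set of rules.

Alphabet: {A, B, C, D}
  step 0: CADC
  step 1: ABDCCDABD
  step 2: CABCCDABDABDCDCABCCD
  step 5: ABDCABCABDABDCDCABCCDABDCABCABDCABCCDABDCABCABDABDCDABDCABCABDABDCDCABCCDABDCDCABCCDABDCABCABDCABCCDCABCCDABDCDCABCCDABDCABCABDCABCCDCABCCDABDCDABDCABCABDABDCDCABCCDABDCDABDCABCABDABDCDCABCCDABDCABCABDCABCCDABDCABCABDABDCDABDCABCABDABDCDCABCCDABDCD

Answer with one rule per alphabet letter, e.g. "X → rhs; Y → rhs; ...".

A->C, B->ABC, C->ABD, D->CD

  step 1 ⇒ step 2: ABDCCDABD ⇒ C·ABC·CD·ABD·ABD·CD·C·ABC·CD
    A ↦ C
    B ↦ ABC
    C ↦ ABD
    D ↦ CD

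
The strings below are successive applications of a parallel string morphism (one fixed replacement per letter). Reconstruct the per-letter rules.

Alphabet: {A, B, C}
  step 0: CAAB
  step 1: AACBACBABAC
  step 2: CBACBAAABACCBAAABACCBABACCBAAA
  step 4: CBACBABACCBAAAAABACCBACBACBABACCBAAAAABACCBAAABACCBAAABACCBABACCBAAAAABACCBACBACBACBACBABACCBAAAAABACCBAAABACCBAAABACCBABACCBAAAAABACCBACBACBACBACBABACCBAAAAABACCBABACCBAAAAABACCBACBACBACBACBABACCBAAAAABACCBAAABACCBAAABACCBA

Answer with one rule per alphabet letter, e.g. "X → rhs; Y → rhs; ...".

A->CBA, B->BAC, C->AA

  step 1 ⇒ step 2: AACBACBABAC ⇒ CBA·CBA·AA·BAC·CBA·AA·BAC·CBA·BAC·CBA·AA
    A ↦ CBA
    B ↦ BAC
    C ↦ AA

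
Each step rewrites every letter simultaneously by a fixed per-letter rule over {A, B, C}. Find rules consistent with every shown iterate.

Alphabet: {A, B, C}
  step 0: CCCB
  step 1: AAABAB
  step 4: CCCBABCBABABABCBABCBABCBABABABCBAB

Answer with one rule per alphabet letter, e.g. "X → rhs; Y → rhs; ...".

A->C, B->BAB, C->A

  step 0 ⇒ step 1: CCCB ⇒ A·A·A·BAB
    B ↦ BAB
    C ↦ A
    A ↦ C  (constrained at step 1)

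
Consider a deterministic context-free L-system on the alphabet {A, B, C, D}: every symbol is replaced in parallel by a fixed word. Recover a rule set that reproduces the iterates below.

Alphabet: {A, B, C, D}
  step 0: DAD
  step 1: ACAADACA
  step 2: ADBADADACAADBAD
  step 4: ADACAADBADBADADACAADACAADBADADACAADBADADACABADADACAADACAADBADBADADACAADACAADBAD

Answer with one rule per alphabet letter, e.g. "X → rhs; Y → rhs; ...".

A->AD, B->BAD, C->B, D->ACA

  step 1 ⇒ step 2: ACAADACA ⇒ AD·B·AD·AD·ACA·AD·B·AD
    A ↦ AD
    C ↦ B
    D ↦ ACA
    B ↦ BAD  (constrained at step 2)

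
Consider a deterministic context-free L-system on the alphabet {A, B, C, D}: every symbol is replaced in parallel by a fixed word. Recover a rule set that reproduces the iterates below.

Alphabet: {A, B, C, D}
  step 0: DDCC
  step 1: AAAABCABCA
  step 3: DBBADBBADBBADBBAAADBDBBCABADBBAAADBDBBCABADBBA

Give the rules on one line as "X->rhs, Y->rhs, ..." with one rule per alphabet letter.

  step 0 ⇒ step 1: DDCC ⇒ AA·AA·BCA·BCA
    C ↦ BCA
    D ↦ AA
    A ↦ BA  (constrained at step 1)
    B ↦ DB  (constrained at step 1)

A->BA, B->DB, C->BCA, D->AA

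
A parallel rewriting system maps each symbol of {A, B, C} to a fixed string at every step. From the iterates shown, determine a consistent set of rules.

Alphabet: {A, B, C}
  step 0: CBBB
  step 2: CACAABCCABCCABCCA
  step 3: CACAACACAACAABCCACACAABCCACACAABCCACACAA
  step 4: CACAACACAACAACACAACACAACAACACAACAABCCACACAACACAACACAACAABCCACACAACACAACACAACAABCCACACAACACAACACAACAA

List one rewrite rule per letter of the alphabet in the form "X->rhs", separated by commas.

A->CAA, B->BC, C->CA

  step 3 ⇒ step 4: CACAACACAACAABCCACACAABCCACACAABCCACACAA ⇒ CA·CAA·CA·CAA·CAA·CA·CAA·CA·CAA·CAA·CA·CAA·CAA·BC·CA·CA·CAA·CA·CAA·CA·CAA·CAA·BC·CA·CA·CAA·CA·CAA·CA·CAA·CAA·BC·CA·CA·CAA·CA·CAA·CA·CAA·CAA
    A ↦ CAA
    B ↦ BC
    C ↦ CA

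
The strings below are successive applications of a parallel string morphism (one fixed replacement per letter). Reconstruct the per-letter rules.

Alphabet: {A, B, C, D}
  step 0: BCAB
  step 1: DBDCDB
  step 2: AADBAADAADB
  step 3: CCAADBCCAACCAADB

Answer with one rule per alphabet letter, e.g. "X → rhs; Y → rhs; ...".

  step 2 ⇒ step 3: AADBAADAADB ⇒ C·C·AA·DB·C·C·AA·C·C·AA·DB
    A ↦ C
    B ↦ DB
    D ↦ AA
  step 0 ⇒ step 1: BCAB ⇒ DB·D·C·DB
    C ↦ D

A->C, B->DB, C->D, D->AA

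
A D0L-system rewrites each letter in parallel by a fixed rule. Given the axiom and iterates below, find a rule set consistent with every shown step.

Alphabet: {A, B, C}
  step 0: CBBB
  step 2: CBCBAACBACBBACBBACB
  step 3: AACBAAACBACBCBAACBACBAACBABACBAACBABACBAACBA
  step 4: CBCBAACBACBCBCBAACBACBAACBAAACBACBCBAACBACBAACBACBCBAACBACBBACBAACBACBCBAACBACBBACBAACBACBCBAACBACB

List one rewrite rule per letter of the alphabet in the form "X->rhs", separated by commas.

A->CB, B->BA, C->AAC

  step 3 ⇒ step 4: AACBAAACBACBCBAACBACBAACBABACBAACBABACBAACBA ⇒ CB·CB·AAC·BA·CB·CB·CB·AAC·BA·CB·AAC·BA·AAC·BA·CB·CB·AAC·BA·CB·AAC·BA·CB·CB·AAC·BA·CB·BA·CB·AAC·BA·CB·CB·AAC·BA·CB·BA·CB·AAC·BA·CB·CB·AAC·BA·CB
    A ↦ CB
    B ↦ BA
    C ↦ AAC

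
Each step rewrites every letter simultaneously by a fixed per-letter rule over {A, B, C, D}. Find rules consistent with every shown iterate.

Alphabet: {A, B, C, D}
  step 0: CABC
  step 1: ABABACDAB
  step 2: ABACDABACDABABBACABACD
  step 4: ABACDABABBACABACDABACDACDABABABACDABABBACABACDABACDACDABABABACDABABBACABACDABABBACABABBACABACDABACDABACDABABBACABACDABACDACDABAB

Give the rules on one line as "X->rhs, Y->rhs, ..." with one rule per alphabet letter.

  step 1 ⇒ step 2: ABABACDAB ⇒ AB·ACD·AB·ACD·AB·AB·BAC·AB·ACD
    A ↦ AB
    B ↦ ACD
    C ↦ AB
    D ↦ BAC

A->AB, B->ACD, C->AB, D->BAC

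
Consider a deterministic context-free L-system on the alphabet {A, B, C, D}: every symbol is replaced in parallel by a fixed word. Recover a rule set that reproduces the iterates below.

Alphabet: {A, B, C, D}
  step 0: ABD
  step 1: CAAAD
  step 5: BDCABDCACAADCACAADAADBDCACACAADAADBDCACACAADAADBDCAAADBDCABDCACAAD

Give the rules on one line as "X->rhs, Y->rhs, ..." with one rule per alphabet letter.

A->CA, B->A, C->BD, D->AD

  step 0 ⇒ step 1: ABD ⇒ CA·A·AD
    A ↦ CA
    B ↦ A
    D ↦ AD
    C ↦ BD  (constrained at step 1)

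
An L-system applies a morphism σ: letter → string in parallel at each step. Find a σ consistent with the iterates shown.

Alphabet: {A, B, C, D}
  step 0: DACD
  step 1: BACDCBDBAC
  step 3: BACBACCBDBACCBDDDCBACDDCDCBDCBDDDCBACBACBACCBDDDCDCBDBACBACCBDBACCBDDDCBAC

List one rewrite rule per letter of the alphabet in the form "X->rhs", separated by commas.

  step 0 ⇒ step 1: DACD ⇒ BAC·D·CBD·BAC
    A ↦ D
    C ↦ CBD
    D ↦ BAC
    B ↦ DDC  (constrained at step 1)

A->D, B->DDC, C->CBD, D->BAC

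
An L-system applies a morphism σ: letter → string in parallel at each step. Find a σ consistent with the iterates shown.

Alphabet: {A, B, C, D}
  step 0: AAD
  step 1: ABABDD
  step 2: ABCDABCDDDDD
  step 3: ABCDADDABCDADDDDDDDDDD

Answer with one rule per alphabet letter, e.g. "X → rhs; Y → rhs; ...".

A->AB, B->CD, C->A, D->DD

  step 2 ⇒ step 3: ABCDABCDDDDD ⇒ AB·CD·A·DD·AB·CD·A·DD·DD·DD·DD·DD
    A ↦ AB
    B ↦ CD
    C ↦ A
    D ↦ DD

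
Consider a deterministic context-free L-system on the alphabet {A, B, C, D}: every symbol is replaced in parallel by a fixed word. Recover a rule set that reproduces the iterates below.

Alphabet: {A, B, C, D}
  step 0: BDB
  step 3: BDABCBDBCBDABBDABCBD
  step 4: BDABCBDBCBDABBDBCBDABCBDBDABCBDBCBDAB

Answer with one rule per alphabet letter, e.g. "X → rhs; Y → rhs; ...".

  step 3 ⇒ step 4: BDABCBDBCBDABBDABCBD ⇒ BD·AB·C·BD·BC·BD·AB·BD·BC·BD·AB·C·BD·BD·AB·C·BD·BC·BD·AB
    A ↦ C
    B ↦ BD
    C ↦ BC
    D ↦ AB

A->C, B->BD, C->BC, D->AB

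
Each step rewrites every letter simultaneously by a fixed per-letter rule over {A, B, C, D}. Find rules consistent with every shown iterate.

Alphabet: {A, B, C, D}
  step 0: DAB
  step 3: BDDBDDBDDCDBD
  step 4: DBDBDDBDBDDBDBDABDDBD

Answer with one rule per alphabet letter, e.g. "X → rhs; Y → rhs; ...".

  step 3 ⇒ step 4: BDDBDDBDDCDBD ⇒ D·BD·BD·D·BD·BD·D·BD·BD·A·BD·D·BD
    B ↦ D
    C ↦ A
    D ↦ BD
    A ↦ DC  (constrained at step 0)

A->DC, B->D, C->A, D->BD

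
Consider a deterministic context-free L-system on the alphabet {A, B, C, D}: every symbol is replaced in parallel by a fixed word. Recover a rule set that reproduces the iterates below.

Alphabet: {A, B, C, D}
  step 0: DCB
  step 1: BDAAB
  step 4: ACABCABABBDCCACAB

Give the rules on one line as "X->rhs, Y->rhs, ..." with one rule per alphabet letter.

  step 0 ⇒ step 1: DCB ⇒ BD·A·AB
    B ↦ AB
    C ↦ A
    D ↦ BD
    A ↦ C  (constrained at step 1)

A->C, B->AB, C->A, D->BD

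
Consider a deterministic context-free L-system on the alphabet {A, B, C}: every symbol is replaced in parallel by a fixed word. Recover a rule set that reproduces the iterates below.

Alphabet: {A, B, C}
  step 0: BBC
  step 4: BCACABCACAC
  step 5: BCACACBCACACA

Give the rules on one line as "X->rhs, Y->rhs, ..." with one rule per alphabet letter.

  step 4 ⇒ step 5: BCACABCACAC ⇒ BC·A·C·A·C·BC·A·C·A·C·A
    A ↦ C
    B ↦ BC
    C ↦ A

A->C, B->BC, C->A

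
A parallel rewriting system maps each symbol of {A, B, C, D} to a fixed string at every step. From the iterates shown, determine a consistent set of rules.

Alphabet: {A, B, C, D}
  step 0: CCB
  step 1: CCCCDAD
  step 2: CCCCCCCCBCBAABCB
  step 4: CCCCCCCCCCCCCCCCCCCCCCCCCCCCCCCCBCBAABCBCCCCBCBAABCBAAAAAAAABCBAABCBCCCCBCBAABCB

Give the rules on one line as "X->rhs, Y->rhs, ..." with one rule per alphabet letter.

A->AA, B->DAD, C->CC, D->BCB

  step 1 ⇒ step 2: CCCCDAD ⇒ CC·CC·CC·CC·BCB·AA·BCB
    A ↦ AA
    C ↦ CC
    D ↦ BCB
  step 0 ⇒ step 1: CCB ⇒ CC·CC·DAD
    B ↦ DAD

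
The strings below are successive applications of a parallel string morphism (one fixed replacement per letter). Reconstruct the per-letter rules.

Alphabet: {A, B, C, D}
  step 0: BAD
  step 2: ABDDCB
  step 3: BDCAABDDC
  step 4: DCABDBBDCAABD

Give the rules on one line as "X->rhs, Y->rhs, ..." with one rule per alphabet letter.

  step 3 ⇒ step 4: BDCAABDDC ⇒ DC·A·BD·B·B·DC·A·A·BD
    A ↦ B
    B ↦ DC
    C ↦ BD
    D ↦ A

A->B, B->DC, C->BD, D->A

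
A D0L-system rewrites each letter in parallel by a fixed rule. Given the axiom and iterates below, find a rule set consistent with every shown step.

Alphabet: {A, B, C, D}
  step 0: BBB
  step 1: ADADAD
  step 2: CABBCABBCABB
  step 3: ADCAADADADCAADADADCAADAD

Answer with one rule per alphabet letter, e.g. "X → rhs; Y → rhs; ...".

A->CA, B->AD, C->AD, D->BB

  step 2 ⇒ step 3: CABBCABBCABB ⇒ AD·CA·AD·AD·AD·CA·AD·AD·AD·CA·AD·AD
    A ↦ CA
    B ↦ AD
    C ↦ AD
  step 1 ⇒ step 2: ADADAD ⇒ CA·BB·CA·BB·CA·BB
    D ↦ BB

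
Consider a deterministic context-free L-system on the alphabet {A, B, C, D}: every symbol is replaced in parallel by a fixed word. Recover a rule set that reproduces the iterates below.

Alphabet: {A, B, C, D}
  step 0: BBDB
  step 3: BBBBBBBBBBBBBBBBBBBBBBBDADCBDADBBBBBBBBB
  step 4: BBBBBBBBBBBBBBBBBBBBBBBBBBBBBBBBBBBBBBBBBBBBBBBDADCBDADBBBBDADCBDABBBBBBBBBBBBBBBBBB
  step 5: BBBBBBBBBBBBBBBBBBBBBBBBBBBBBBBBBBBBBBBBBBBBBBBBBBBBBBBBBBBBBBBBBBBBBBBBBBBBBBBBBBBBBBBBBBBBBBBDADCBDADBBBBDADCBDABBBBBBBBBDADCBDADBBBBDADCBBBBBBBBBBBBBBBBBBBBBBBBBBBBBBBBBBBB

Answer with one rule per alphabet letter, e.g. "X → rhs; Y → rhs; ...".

  step 4 ⇒ step 5: BBBBBBBBBBBBBBBBBBBBBBBBBBBBBBBBBBBBBBBBBBBBBBBDADCBDADBBBBDADCBDABBBBBBBBBBBBBBBBBB ⇒ BB·BB·BB·BB·BB·BB·BB·BB·BB·BB·BB·BB·BB·BB·BB·BB·BB·BB·BB·BB·BB·BB·BB·BB·BB·BB·BB·BB·BB·BB·BB·BB·BB·BB·BB·BB·BB·BB·BB·BB·BB·BB·BB·BB·BB·BB·BB·BDA·DC·BDA·DB·BB·BDA·DC·BDA·BB·BB·BB·BB·BDA·DC·BDA·DB·BB·BDA·DC·BB·BB·BB·BB·BB·BB·BB·BB·BB·BB·BB·BB·BB·BB·BB·BB·BB·BB
    A ↦ DC
    B ↦ BB
    C ↦ DB
    D ↦ BDA

A->DC, B->BB, C->DB, D->BDA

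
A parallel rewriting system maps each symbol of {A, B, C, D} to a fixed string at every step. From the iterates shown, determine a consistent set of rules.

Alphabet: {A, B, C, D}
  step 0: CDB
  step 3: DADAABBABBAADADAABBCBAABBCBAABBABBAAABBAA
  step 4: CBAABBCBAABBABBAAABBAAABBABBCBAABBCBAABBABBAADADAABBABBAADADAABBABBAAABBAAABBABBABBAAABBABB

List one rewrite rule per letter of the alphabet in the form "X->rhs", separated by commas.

A->ABB, B->A, C->DAD, D->CBA

  step 3 ⇒ step 4: DADAABBABBAADADAABBCBAABBCBAABBABBAAABBAA ⇒ CBA·ABB·CBA·ABB·ABB·A·A·ABB·A·A·ABB·ABB·CBA·ABB·CBA·ABB·ABB·A·A·DAD·A·ABB·ABB·A·A·DAD·A·ABB·ABB·A·A·ABB·A·A·ABB·ABB·ABB·A·A·ABB·ABB
    A ↦ ABB
    B ↦ A
    C ↦ DAD
    D ↦ CBA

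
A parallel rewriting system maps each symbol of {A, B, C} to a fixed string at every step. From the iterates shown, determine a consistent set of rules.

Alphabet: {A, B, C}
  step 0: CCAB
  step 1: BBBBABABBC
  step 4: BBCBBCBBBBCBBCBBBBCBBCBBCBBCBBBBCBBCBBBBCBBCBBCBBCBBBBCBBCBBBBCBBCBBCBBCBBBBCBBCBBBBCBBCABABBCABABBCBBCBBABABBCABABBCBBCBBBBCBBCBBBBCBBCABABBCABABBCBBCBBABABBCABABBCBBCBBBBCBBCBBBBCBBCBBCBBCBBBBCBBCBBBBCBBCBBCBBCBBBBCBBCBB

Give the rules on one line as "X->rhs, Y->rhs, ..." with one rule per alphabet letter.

A->ABA, B->BBC, C->BB

  step 0 ⇒ step 1: CCAB ⇒ BB·BB·ABA·BBC
    A ↦ ABA
    B ↦ BBC
    C ↦ BB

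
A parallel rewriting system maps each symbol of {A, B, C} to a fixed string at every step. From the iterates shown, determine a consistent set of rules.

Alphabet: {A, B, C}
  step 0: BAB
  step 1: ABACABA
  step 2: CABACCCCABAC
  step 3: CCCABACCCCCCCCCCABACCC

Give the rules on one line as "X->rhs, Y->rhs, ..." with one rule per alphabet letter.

  step 2 ⇒ step 3: CABACCCCABAC ⇒ CC·C·ABA·C·CC·CC·CC·CC·C·ABA·C·CC
    A ↦ C
    B ↦ ABA
    C ↦ CC

A->C, B->ABA, C->CC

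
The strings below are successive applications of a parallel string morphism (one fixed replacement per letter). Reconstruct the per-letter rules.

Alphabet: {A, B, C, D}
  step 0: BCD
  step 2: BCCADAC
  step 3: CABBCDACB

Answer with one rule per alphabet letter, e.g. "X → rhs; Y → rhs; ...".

  step 2 ⇒ step 3: BCCADAC ⇒ CA·B·B·C·DA·C·B
    A ↦ C
    B ↦ CA
    C ↦ B
    D ↦ DA

A->C, B->CA, C->B, D->DA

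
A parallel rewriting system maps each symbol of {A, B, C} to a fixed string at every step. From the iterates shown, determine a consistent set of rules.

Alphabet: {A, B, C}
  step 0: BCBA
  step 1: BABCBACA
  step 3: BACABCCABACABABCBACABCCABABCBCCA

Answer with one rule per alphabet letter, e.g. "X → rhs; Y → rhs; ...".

A->CA, B->BA, C->BC

  step 0 ⇒ step 1: BCBA ⇒ BA·BC·BA·CA
    A ↦ CA
    B ↦ BA
    C ↦ BC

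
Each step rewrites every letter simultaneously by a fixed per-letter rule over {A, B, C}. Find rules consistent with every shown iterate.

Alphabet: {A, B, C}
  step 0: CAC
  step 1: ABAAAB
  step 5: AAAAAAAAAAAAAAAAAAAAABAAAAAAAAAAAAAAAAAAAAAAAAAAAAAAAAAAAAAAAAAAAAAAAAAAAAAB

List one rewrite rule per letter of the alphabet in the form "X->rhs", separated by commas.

A->AA, B->C, C->AB

  step 0 ⇒ step 1: CAC ⇒ AB·AA·AB
    A ↦ AA
    C ↦ AB
    B ↦ C  (constrained at step 1)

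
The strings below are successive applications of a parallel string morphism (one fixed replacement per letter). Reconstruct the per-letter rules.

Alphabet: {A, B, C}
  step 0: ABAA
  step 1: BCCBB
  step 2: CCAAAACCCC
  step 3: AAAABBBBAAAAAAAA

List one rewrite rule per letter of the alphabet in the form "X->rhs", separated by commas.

  step 2 ⇒ step 3: CCAAAACCCC ⇒ AA·AA·B·B·B·B·AA·AA·AA·AA
    A ↦ B
    C ↦ AA
  step 0 ⇒ step 1: ABAA ⇒ B·CC·B·B
    B ↦ CC

A->B, B->CC, C->AA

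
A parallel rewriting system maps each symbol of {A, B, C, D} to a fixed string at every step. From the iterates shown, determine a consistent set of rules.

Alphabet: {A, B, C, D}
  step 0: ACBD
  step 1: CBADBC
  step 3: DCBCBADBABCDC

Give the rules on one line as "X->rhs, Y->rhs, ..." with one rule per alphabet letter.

A->C, B->D, C->BA, D->BC

  step 0 ⇒ step 1: ACBD ⇒ C·BA·D·BC
    A ↦ C
    B ↦ D
    C ↦ BA
    D ↦ BC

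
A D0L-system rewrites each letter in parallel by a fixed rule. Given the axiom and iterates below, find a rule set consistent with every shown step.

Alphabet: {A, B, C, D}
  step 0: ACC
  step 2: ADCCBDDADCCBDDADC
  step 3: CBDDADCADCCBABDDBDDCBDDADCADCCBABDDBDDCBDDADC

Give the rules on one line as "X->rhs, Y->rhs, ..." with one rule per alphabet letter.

A->C, B->CBA, C->ADC, D->BDD

  step 2 ⇒ step 3: ADCCBDDADCCBDDADC ⇒ C·BDD·ADC·ADC·CBA·BDD·BDD·C·BDD·ADC·ADC·CBA·BDD·BDD·C·BDD·ADC
    A ↦ C
    B ↦ CBA
    C ↦ ADC
    D ↦ BDD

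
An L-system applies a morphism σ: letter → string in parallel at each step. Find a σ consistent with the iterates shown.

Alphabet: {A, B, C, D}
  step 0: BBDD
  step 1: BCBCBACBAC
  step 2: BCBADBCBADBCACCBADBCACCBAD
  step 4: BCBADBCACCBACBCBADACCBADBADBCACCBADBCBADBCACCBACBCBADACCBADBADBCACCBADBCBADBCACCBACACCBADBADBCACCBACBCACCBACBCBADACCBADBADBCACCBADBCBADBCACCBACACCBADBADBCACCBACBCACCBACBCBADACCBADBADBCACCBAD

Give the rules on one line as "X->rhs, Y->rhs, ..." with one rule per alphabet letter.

  step 1 ⇒ step 2: BCBCBACBAC ⇒ BC·BAD·BC·BAD·BC·ACC·BAD·BC·ACC·BAD
    A ↦ ACC
    B ↦ BC
    C ↦ BAD
  step 0 ⇒ step 1: BBDD ⇒ BC·BC·BAC·BAC
    D ↦ BAC

A->ACC, B->BC, C->BAD, D->BAC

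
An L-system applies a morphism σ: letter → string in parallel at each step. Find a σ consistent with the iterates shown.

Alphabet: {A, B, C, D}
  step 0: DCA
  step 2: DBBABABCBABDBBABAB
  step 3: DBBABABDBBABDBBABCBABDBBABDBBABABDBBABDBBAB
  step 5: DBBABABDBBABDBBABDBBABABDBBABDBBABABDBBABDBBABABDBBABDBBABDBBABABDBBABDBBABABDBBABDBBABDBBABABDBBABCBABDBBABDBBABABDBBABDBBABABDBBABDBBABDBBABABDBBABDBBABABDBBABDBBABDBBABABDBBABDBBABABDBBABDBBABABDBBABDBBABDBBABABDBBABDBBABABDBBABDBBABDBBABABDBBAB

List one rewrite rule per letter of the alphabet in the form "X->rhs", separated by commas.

A->DBB, B->AB, C->CB, D->DBB

  step 2 ⇒ step 3: DBBABABCBABDBBABAB ⇒ DBB·AB·AB·DBB·AB·DBB·AB·CB·AB·DBB·AB·DBB·AB·AB·DBB·AB·DBB·AB
    A ↦ DBB
    B ↦ AB
    C ↦ CB
    D ↦ DBB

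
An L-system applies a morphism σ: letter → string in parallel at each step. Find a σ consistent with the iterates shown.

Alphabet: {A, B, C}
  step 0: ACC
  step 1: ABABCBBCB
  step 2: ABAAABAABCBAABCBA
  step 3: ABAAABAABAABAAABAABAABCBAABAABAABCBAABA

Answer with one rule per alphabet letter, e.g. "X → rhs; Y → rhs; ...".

  step 2 ⇒ step 3: ABAAABAABCBAABCBA ⇒ ABA·A·ABA·ABA·ABA·A·ABA·ABA·A·BCB·A·ABA·ABA·A·BCB·A·ABA
    A ↦ ABA
    B ↦ A
    C ↦ BCB

A->ABA, B->A, C->BCB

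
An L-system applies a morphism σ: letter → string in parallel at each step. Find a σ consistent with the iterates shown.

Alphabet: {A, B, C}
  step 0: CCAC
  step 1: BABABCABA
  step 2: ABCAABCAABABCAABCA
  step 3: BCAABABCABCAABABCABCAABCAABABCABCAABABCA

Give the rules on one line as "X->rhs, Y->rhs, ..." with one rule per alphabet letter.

A->BCA, B->A, C->BA

  step 2 ⇒ step 3: ABCAABCAABABCAABCA ⇒ BCA·A·BA·BCA·BCA·A·BA·BCA·BCA·A·BCA·A·BA·BCA·BCA·A·BA·BCA
    A ↦ BCA
    B ↦ A
    C ↦ BA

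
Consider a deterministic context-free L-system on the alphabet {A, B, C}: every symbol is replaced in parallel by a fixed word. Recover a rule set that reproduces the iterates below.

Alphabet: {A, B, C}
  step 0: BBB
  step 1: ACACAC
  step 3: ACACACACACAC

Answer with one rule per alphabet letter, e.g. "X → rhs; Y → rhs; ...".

  step 0 ⇒ step 1: BBB ⇒ AC·AC·AC
    B ↦ AC
    A ↦ B  (constrained at step 1)
    C ↦ B  (constrained at step 1)

A->B, B->AC, C->B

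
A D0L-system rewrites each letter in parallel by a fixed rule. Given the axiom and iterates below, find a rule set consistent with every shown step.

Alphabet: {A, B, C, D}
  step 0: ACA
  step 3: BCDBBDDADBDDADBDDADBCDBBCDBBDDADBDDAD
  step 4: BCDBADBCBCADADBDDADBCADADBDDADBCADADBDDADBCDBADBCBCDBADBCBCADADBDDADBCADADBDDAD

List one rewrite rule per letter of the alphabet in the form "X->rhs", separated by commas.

A->BDD, B->BC, C->DB, D->AD

  step 3 ⇒ step 4: BCDBBDDADBDDADBDDADBCDBBCDBBDDADBDDAD ⇒ BC·DB·AD·BC·BC·AD·AD·BDD·AD·BC·AD·AD·BDD·AD·BC·AD·AD·BDD·AD·BC·DB·AD·BC·BC·DB·AD·BC·BC·AD·AD·BDD·AD·BC·AD·AD·BDD·AD
    A ↦ BDD
    B ↦ BC
    C ↦ DB
    D ↦ AD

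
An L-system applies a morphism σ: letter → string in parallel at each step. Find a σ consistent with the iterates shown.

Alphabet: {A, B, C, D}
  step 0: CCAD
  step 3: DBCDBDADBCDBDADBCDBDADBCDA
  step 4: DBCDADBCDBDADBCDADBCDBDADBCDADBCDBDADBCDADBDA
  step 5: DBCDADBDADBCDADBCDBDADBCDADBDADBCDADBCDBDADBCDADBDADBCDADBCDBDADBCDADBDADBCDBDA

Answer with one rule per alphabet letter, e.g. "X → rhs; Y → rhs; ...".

A->DA, B->C, C->DA, D->DB

  step 4 ⇒ step 5: DBCDADBCDBDADBCDADBCDBDADBCDADBCDBDADBCDADBDA ⇒ DB·C·DA·DB·DA·DB·C·DA·DB·C·DB·DA·DB·C·DA·DB·DA·DB·C·DA·DB·C·DB·DA·DB·C·DA·DB·DA·DB·C·DA·DB·C·DB·DA·DB·C·DA·DB·DA·DB·C·DB·DA
    A ↦ DA
    B ↦ C
    C ↦ DA
    D ↦ DB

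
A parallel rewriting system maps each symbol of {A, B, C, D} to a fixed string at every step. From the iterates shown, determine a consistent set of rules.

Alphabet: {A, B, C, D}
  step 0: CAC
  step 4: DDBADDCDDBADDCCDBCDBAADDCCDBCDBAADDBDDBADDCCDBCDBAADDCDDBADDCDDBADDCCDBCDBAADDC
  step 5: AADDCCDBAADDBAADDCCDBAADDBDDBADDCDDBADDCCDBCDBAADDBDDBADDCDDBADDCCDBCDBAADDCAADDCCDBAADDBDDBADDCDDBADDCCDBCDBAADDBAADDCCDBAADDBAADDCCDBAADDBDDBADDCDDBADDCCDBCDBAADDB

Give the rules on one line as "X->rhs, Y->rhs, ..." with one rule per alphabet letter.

  step 4 ⇒ step 5: DDBADDCDDBADDCCDBCDBAADDCCDBCDBAADDBDDBADDCCDBCDBAADDCDDBADDCDDBADDCCDBCDBAADDC ⇒ A·A·DDC·CDB·A·A·DDB·A·A·DDC·CDB·A·A·DDB·DDB·A·DDC·DDB·A·DDC·CDB·CDB·A·A·DDB·DDB·A·DDC·DDB·A·DDC·CDB·CDB·A·A·DDC·A·A·DDC·CDB·A·A·DDB·DDB·A·DDC·DDB·A·DDC·CDB·CDB·A·A·DDB·A·A·DDC·CDB·A·A·DDB·A·A·DDC·CDB·A·A·DDB·DDB·A·DDC·DDB·A·DDC·CDB·CDB·A·A·DDB
    A ↦ CDB
    B ↦ DDC
    C ↦ DDB
    D ↦ A

A->CDB, B->DDC, C->DDB, D->A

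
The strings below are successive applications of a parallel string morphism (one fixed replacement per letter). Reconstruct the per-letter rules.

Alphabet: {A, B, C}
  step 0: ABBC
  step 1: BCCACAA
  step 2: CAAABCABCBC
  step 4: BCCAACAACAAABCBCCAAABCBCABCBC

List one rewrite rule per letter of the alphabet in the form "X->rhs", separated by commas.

A->BC, B->CA, C->A

  step 1 ⇒ step 2: BCCACAA ⇒ CA·A·A·BC·A·BC·BC
    A ↦ BC
    B ↦ CA
    C ↦ A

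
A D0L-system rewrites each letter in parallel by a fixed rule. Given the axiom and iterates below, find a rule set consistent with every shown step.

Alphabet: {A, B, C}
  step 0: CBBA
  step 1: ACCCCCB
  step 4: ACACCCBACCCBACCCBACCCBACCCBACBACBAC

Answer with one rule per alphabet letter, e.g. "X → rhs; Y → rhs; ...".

A->B, B->CC, C->AC

  step 0 ⇒ step 1: CBBA ⇒ AC·CC·CC·B
    A ↦ B
    B ↦ CC
    C ↦ AC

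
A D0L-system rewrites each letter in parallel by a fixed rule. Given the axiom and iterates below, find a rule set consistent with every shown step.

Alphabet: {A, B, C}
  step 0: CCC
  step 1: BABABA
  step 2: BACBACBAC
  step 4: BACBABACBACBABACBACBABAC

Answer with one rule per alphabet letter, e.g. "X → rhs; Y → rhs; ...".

A->C, B->BA, C->BA

  step 1 ⇒ step 2: BABABA ⇒ BA·C·BA·C·BA·C
    A ↦ C
    B ↦ BA
  step 0 ⇒ step 1: CCC ⇒ BA·BA·BA
    C ↦ BA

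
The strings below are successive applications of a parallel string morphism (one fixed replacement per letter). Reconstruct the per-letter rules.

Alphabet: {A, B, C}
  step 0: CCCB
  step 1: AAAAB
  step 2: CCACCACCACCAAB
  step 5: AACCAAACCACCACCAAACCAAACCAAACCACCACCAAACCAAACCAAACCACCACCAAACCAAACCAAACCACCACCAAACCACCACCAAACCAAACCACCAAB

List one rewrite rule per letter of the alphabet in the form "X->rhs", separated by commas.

  step 1 ⇒ step 2: AAAAB ⇒ CCA·CCA·CCA·CCA·AB
    A ↦ CCA
    B ↦ AB
  step 0 ⇒ step 1: CCCB ⇒ A·A·A·AB
    C ↦ A

A->CCA, B->AB, C->A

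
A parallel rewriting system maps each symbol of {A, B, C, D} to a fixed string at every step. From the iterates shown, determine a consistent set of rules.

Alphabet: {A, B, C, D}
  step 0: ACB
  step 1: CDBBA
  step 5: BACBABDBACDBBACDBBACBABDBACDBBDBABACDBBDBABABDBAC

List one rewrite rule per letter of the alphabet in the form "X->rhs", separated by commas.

A->C, B->BA, C->DB, D->BD

  step 0 ⇒ step 1: ACB ⇒ C·DB·BA
    A ↦ C
    B ↦ BA
    C ↦ DB
    D ↦ BD  (constrained at step 1)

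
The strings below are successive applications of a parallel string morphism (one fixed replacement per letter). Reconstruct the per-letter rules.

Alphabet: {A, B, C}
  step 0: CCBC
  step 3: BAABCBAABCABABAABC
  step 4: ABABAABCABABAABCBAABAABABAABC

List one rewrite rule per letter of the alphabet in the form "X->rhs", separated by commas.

  step 3 ⇒ step 4: BAABCBAABCABABAABC ⇒ A·BA·BA·A·BC·A·BA·BA·A·BC·BA·A·BA·A·BA·BA·A·BC
    A ↦ BA
    B ↦ A
    C ↦ BC

A->BA, B->A, C->BC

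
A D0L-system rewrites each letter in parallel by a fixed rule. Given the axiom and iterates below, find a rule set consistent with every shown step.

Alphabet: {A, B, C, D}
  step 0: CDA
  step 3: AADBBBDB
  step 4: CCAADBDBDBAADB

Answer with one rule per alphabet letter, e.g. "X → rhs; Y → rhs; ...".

  step 3 ⇒ step 4: AADBBBDB ⇒ C·C·AA·DB·DB·DB·AA·DB
    A ↦ C
    B ↦ DB
    D ↦ AA
    C ↦ B  (constrained at step 0)

A->C, B->DB, C->B, D->AA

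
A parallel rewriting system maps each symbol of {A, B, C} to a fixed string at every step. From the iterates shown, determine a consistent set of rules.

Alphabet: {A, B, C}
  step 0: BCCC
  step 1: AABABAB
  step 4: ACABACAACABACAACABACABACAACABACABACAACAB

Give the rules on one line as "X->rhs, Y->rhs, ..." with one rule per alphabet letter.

A->AC, B->A, C->AB

  step 0 ⇒ step 1: BCCC ⇒ A·AB·AB·AB
    B ↦ A
    C ↦ AB
    A ↦ AC  (constrained at step 1)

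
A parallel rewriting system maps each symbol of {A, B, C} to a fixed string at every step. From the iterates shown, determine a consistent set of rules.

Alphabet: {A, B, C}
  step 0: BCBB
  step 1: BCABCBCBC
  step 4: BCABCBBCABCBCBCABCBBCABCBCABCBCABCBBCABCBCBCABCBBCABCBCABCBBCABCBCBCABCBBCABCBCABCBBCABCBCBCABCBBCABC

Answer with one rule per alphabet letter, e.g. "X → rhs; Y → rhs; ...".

  step 0 ⇒ step 1: BCBB ⇒ BC·ABC·BC·BC
    B ↦ BC
    C ↦ ABC
    A ↦ B  (constrained at step 1)

A->B, B->BC, C->ABC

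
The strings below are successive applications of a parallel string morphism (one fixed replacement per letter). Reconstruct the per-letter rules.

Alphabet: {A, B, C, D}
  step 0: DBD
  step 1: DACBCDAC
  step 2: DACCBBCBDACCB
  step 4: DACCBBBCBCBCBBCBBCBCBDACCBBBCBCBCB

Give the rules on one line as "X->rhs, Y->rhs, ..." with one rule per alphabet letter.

  step 1 ⇒ step 2: DACBCDAC ⇒ DAC·C·B·BC·B·DAC·C·B
    A ↦ C
    B ↦ BC
    C ↦ B
    D ↦ DAC

A->C, B->BC, C->B, D->DAC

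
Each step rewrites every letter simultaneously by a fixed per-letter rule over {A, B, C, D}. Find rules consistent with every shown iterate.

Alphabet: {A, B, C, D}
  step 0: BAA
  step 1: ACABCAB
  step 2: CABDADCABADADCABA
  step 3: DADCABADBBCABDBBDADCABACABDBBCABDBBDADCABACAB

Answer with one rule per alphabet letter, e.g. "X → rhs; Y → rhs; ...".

  step 2 ⇒ step 3: CABDADCABADADCABA ⇒ DAD·CAB·A·DBB·CAB·DBB·DAD·CAB·A·CAB·DBB·CAB·DBB·DAD·CAB·A·CAB
    A ↦ CAB
    B ↦ A
    C ↦ DAD
    D ↦ DBB

A->CAB, B->A, C->DAD, D->DBB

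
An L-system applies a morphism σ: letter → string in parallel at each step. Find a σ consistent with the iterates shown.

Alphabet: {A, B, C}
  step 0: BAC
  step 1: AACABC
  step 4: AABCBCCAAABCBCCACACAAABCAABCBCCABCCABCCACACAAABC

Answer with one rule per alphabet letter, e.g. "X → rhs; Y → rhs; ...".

  step 0 ⇒ step 1: BAC ⇒ AA·CA·BC
    A ↦ CA
    B ↦ AA
    C ↦ BC

A->CA, B->AA, C->BC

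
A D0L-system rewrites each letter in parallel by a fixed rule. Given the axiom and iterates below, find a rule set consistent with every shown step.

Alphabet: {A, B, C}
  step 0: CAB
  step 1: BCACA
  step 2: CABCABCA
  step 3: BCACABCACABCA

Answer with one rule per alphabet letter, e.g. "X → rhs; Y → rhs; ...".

  step 2 ⇒ step 3: CABCABCA ⇒ B·CA·CA·B·CA·CA·B·CA
    A ↦ CA
    B ↦ CA
    C ↦ B

A->CA, B->CA, C->B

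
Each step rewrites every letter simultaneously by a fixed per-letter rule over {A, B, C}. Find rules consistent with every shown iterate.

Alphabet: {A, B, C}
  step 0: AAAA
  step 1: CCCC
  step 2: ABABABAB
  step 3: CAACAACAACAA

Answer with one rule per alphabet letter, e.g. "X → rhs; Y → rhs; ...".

A->C, B->AA, C->AB

  step 2 ⇒ step 3: ABABABAB ⇒ C·AA·C·AA·C·AA·C·AA
    A ↦ C
    B ↦ AA
  step 1 ⇒ step 2: CCCC ⇒ AB·AB·AB·AB
    C ↦ AB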